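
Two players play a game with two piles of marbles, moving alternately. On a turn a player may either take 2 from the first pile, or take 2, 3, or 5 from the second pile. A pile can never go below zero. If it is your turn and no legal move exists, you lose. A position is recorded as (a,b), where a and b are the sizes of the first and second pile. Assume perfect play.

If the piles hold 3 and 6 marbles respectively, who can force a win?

The first player wins.

Build the W/L table. Terminal = L. A non-terminal position is W if it has a move to some L; otherwise it is L.
No move ever increases a pile, so every position that can arise here has a ≤ 3 and b ≤ 6; it is enough to label the cells with 0 ≤ a ≤ 3 and 0 ≤ b ≤ 6.
Every move lowers a or b (never raises either), so fill the grid row by row in increasing a, and left to right within a row: each cell's successors are then already labelled.
      b=0  b=1  b=2  b=3  b=4  b=5  b=6
a=0:    L    L    W    W    W    W    W
a=1:    L    L    W    W    W    W    W
a=2:    W    W    L    L    W    W    W
a=3:    W    W    L    L    W    W    W
Cells with no legal move (terminal, hence L): (0,0), (0,1), (1,0), (1,1).
The remaining L cells, each justified by listing all of its moves:
(2,2): L (options (0,2)(W), (2,0)(W) are all W)
(2,3): L (options (0,3)(W), (2,1)(W), (2,0)(W) are all W)
(3,2): L (options (1,2)(W), (3,0)(W) are all W)
(3,3): L (options (1,3)(W), (3,1)(W), (3,0)(W) are all W)
Every other cell has at least one move into one of the L cells above, so it is W.
The starting position (3,6) is W: the player to move should move to (3,3), handing over an L position.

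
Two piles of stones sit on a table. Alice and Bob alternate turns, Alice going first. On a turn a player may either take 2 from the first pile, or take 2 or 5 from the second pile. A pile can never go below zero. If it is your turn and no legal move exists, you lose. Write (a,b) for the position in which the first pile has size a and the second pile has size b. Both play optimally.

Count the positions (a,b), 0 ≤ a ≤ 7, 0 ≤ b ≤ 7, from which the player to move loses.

28

Use the standard recursion: the mover loses at a terminal position; elsewhere, the mover wins exactly when some move hands the opponent an L position.
Every move lowers a or b (never raises either), so fill the grid row by row in increasing a, and left to right within a row: each cell's successors are then already labelled.
      b=0  b=1  b=2  b=3  b=4  b=5  b=6  b=7
a=0:    L    L    W    W    L    W    W    L
a=1:    L    L    W    W    L    W    W    L
a=2:    W    W    L    L    W    W    L    W
a=3:    W    W    L    L    W    W    L    W
a=4:    L    L    W    W    L    W    W    L
a=5:    L    L    W    W    L    W    W    L
a=6:    W    W    L    L    W    W    L    W
a=7:    W    W    L    L    W    W    L    W
Cells with no legal move (terminal, hence L): (0,0), (0,1), (1,0), (1,1).
The remaining L cells, each justified by listing all of its moves:
(0,4): only reaches (0,2)(W), which is W → L
(0,7): only reaches (0,5)(W), (0,2)(W), all W → L
(1,4): only reaches (1,2)(W), which is W → L
(1,7): only reaches (1,5)(W), (1,2)(W), all W → L
(2,2): only reaches (0,2)(W), (2,0)(W), all W → L
(2,3): only reaches (0,3)(W), (2,1)(W), all W → L
(2,6): only reaches (0,6)(W), (2,4)(W), (2,1)(W), all W → L
(3,2): only reaches (1,2)(W), (3,0)(W), all W → L
(3,3): only reaches (1,3)(W), (3,1)(W), all W → L
(3,6): only reaches (1,6)(W), (3,4)(W), (3,1)(W), all W → L
(4,0): only reaches (2,0)(W), which is W → L
(4,1): only reaches (2,1)(W), which is W → L
(4,4): only reaches (2,4)(W), (4,2)(W), all W → L
(4,7): only reaches (2,7)(W), (4,5)(W), (4,2)(W), all W → L
(5,0): only reaches (3,0)(W), which is W → L
(5,1): only reaches (3,1)(W), which is W → L
(5,4): only reaches (3,4)(W), (5,2)(W), all W → L
(5,7): only reaches (3,7)(W), (5,5)(W), (5,2)(W), all W → L
(6,2): only reaches (4,2)(W), (6,0)(W), all W → L
(6,3): only reaches (4,3)(W), (6,1)(W), all W → L
(6,6): only reaches (4,6)(W), (6,4)(W), (6,1)(W), all W → L
(7,2): only reaches (5,2)(W), (7,0)(W), all W → L
(7,3): only reaches (5,3)(W), (7,1)(W), all W → L
(7,6): only reaches (5,6)(W), (7,4)(W), (7,1)(W), all W → L
Every other cell has at least one move into one of the L cells above, so it is W.
L cells per row: a=0: 4, a=1: 4, a=2: 3, a=3: 3, a=4: 4, a=5: 4, a=6: 3, a=7: 3; total 28.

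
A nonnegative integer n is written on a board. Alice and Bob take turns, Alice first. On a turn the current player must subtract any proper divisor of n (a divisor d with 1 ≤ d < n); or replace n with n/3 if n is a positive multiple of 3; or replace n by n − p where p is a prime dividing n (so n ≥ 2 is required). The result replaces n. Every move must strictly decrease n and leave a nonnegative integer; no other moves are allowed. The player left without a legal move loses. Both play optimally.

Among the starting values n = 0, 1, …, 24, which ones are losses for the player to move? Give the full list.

Compute win/loss labels from the base case upward. A position with no move is L. Any other position is W if it can reach an L in one move, else L.
n=0: no move → L
n=1: no move → L
n=2: W (go to 0, an L position)
n=3: W (go to 0, an L position)
n=4: L (options 2(W), 3(W) are all W)
n=5: W (go to 0, an L position)
n=6: W (go to 4, an L position)
n=7: W (go to 0, an L position)
n=8: W (go to 4, an L position)
n=9: L (options 3(W), 6(W), 8(W) are all W)
n=10: W (go to 9, an L position)
n=11: W (go to 0, an L position)
n=12: W (go to 4, an L position)
n=13: W (go to 0, an L position)
n=14: L (options 7(W), 12(W), 13(W) are all W)
n=15: W (go to 14, an L position)
n=16: W (go to 14, an L position)
n=17: W (go to 0, an L position)
n=18: W (go to 9, an L position)
n=19: W (go to 0, an L position)
n=20: L (options 10(W), 15(W), 16(W), 18(W), 19(W) are all W)
n=21: W (go to 14, an L position)
n=22: W (go to 20, an L position)
n=23: W (go to 0, an L position)
n=24: W (go to 20, an L position)
The losing starting values of n are exactly the entries labelled L in this table (6 of them).

0, 1, 4, 9, 14, 20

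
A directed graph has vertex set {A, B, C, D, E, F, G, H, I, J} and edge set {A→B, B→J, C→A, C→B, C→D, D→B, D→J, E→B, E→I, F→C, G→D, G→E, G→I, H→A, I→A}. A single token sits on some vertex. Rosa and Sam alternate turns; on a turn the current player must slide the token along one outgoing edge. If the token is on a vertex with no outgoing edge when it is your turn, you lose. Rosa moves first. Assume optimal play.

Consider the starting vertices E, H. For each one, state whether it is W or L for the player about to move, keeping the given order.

Classify positions by backward induction: terminal positions (no move available) are L. From any other position, the mover wins iff some move reaches an L.
Every edge goes from a vertex to one that appears earlier in the order J, B, A, D, I, C, E, H, G, F, so processing vertices in that order labels each vertex after all of its successors.
J: no outgoing edge → L
B: →J(L), so W
A: →B(W) only, which is W, so L
D: →J(L), so W
I: →A(L), so W
C: →A(L), so W
E: →I(W), B(W) — all W, so L
H: →A(L), so W
G: →E(L), so W
F: →C(W) only, which is W, so L

E: L, H: W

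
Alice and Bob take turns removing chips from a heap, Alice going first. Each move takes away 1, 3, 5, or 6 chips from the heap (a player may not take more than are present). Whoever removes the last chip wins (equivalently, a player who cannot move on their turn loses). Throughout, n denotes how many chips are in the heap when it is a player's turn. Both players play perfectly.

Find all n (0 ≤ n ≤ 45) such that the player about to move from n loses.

0, 2, 4, 11, 13, 15, 22, 24, 26, 33, 35, 37, 44

Work bottom-up. With no move the player to move loses. Otherwise the position is W if at least one move leads to an L position for the opponent, and L if every move leads to a W.
n=0: no move → L
n=1: reaches L-position 0 → W
n=2: only reaches 1(W), which is W → L
n=3: reaches L-position 2 → W
n=4: only reaches 3(W), 1(W), all W → L
n=5: reaches L-position 4 → W
n=6: reaches L-position 0 → W
n=7: reaches L-position 4 → W
n=8: reaches L-position 2 → W
n=9: reaches L-position 4 → W
n=10: reaches L-position 4 → W
n=11: only reaches 10(W), 8(W), 6(W), 5(W), all W → L
n=12: reaches L-position 11 → W
n=13: only reaches 12(W), 10(W), 8(W), 7(W), all W → L
n=14: reaches L-position 13 → W
n=15: only reaches 14(W), 12(W), 10(W), 9(W), all W → L
n=16: reaches L-position 15 → W
n=17: reaches L-position 11 → W
n=18: reaches L-position 15 → W
n=19: reaches L-position 13 → W
n=20: reaches L-position 15 → W
n=21: reaches L-position 15 → W
n=22: only reaches 21(W), 19(W), 17(W), 16(W), all W → L
n=23: reaches L-position 22 → W
n=24: only reaches 23(W), 21(W), 19(W), 18(W), all W → L
n=25: reaches L-position 24 → W
n=26: only reaches 25(W), 23(W), 21(W), 20(W), all W → L
n=27: reaches L-position 26 → W
n=28: reaches L-position 22 → W
n=29: reaches L-position 26 → W
n=30: reaches L-position 24 → W
n=31: reaches L-position 26 → W
n=32: reaches L-position 26 → W
n=33: only reaches 32(W), 30(W), 28(W), 27(W), all W → L
n=34: reaches L-position 33 → W
n=35: only reaches 34(W), 32(W), 30(W), 29(W), all W → L
n=36: reaches L-position 35 → W
n=37: only reaches 36(W), 34(W), 32(W), 31(W), all W → L
n=38: reaches L-position 37 → W
n=39: reaches L-position 33 → W
n=40: reaches L-position 37 → W
n=41: reaches L-position 35 → W
n=42: reaches L-position 37 → W
n=43: reaches L-position 37 → W
n=44: only reaches 43(W), 41(W), 39(W), 38(W), all W → L
n=45: reaches L-position 44 → W
The losing starting values of n are exactly the entries labelled L in this table (13 of them).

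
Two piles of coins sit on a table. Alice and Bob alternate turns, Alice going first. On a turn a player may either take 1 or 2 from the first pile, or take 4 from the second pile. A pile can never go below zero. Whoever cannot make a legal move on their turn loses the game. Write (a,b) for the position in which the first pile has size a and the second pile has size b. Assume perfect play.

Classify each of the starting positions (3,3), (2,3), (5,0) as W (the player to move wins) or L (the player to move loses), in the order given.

Label each position W (a win for the player to move) or L (a loss). A position with no legal move is L; any other position is W exactly when some move reaches an L, and L when every move reaches a W.
No move ever increases a pile, so every position that can arise here has a ≤ 5 and b ≤ 3; it is enough to label the cells with 0 ≤ a ≤ 5 and 0 ≤ b ≤ 3.
Every move lowers a or b (never raises either), so fill the grid row by row in increasing a, and left to right within a row: each cell's successors are then already labelled.
      b=0  b=1  b=2  b=3
a=0:    L    L    L    L
a=1:    W    W    W    W
a=2:    W    W    W    W
a=3:    L    L    L    L
a=4:    W    W    W    W
a=5:    W    W    W    W
Cells with no legal move (terminal, hence L): (0,0), (0,1), (0,2), (0,3).
The remaining L cells, each justified by listing all of its moves:
(3,0): L (options (2,0)(W), (1,0)(W) are all W)
(3,1): L (options (2,1)(W), (1,1)(W) are all W)
(3,2): L (options (2,2)(W), (1,2)(W) are all W)
(3,3): L (options (2,3)(W), (1,3)(W) are all W)
Every other cell has at least one move into one of the L cells above, so it is W.
(3,3): one of the L cells justified above, so L
(2,3): the move to (0,3) reaches an L cell, so W
(5,0): the move to (3,0) reaches an L cell, so W

(3,3): L, (2,3): W, (5,0): W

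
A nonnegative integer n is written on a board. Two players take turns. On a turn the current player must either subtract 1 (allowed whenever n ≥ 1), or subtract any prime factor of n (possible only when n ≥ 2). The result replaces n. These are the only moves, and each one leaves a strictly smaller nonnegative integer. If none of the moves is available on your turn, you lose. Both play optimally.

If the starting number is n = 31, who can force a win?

The first player wins.

Compute win/loss labels from the base case upward. A position with no move is L. Any other position is W if it can reach an L in one move, else L.
n=0: no move → L
n=1: reaches L-position 0 → W
n=2: reaches L-position 0 → W
n=3: reaches L-position 0 → W
n=4: only reaches 2(W), 3(W), all W → L
n=5: reaches L-position 0 → W
n=6: reaches L-position 4 → W
n=7: reaches L-position 0 → W
n=8: only reaches 6(W), 7(W), all W → L
n=9: reaches L-position 8 → W
n=10: reaches L-position 8 → W
n=11: reaches L-position 0 → W
n=12: only reaches 9(W), 10(W), 11(W), all W → L
n=13: reaches L-position 0 → W
n=14: reaches L-position 12 → W
n=15: reaches L-position 12 → W
n=16: only reaches 14(W), 15(W), all W → L
n=17: reaches L-position 0 → W
n=18: reaches L-position 16 → W
n=19: reaches L-position 0 → W
n=20: only reaches 15(W), 18(W), 19(W), all W → L
n=21: reaches L-position 20 → W
n=22: reaches L-position 20 → W
n=23: reaches L-position 0 → W
n=24: only reaches 21(W), 22(W), 23(W), all W → L
n=25: reaches L-position 20 → W
n=26: reaches L-position 24 → W
n=27: reaches L-position 24 → W
n=28: only reaches 21(W), 26(W), 27(W), all W → L
n=29: reaches L-position 0 → W
n=30: reaches L-position 28 → W
n=31: reaches L-position 0 → W
The starting position 31 is W: the player to move should move to 0, handing over an L position.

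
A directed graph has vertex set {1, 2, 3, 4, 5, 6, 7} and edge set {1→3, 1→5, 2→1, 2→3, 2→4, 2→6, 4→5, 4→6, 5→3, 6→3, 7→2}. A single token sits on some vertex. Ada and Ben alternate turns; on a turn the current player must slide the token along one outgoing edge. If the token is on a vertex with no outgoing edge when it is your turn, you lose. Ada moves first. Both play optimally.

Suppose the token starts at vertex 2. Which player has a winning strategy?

Use the standard recursion: the mover loses at a terminal position; elsewhere, the mover wins exactly when some move hands the opponent an L position.
Every edge goes from a vertex to one that appears earlier in the order 3, 5, 6, 4, 1, 2, 7, so processing vertices in that order labels each vertex after all of its successors.
3: no outgoing edge → L
5: reaches L-position 3 → W
6: reaches L-position 3 → W
4: only reaches 6(W), 5(W), all W → L
1: reaches L-position 3 → W
2: reaches L-position 4 → W
7: only reaches 2(W), which is W → L
The starting position 2 is W: Ada should move to 4, handing over an L position.

Ada wins.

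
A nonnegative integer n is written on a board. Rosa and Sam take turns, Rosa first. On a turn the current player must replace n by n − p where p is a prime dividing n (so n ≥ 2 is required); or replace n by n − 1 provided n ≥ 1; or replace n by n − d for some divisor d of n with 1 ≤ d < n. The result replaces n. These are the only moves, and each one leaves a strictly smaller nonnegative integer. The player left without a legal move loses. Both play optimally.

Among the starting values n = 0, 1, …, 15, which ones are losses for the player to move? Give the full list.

0, 4, 9, 14

Positions with no move are L. A position that does have a move is losing for the player to move precisely when every available move leads to a winning position for the opponent. Fill in the labels:
n=0: no move → L
n=1: can move to 0, which is L ⇒ W
n=2: can move to 0, which is L ⇒ W
n=3: can move to 0, which is L ⇒ W
n=4: moves to 2(W), 3(W); every one is W ⇒ L
n=5: can move to 0, which is L ⇒ W
n=6: can move to 4, which is L ⇒ W
n=7: can move to 0, which is L ⇒ W
n=8: can move to 4, which is L ⇒ W
n=9: moves to 6(W), 8(W); every one is W ⇒ L
n=10: can move to 9, which is L ⇒ W
n=11: can move to 0, which is L ⇒ W
n=12: can move to 9, which is L ⇒ W
n=13: can move to 0, which is L ⇒ W
n=14: moves to 7(W), 12(W), 13(W); every one is W ⇒ L
n=15: can move to 14, which is L ⇒ W
The losing starting values of n are exactly the entries labelled L in this table (4 of them).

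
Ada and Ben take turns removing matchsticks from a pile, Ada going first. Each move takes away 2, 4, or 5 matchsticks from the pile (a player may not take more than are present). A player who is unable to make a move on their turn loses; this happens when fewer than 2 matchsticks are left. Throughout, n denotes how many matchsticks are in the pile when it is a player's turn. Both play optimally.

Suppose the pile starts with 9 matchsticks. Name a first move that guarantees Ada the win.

Build the W/L table. Terminal = L. A non-terminal position is W if it has a move to some L; otherwise it is L.
n=0: no move → L
n=1: no move → L
n=2: can move to 0, which is L ⇒ W
n=3: can move to 1, which is L ⇒ W
n=4: can move to 0, which is L ⇒ W
n=5: can move to 1, which is L ⇒ W
n=6: can move to 1, which is L ⇒ W
n=7: moves to 5(W), 3(W), 2(W); every one is W ⇒ L
n=8: moves to 6(W), 4(W), 3(W); every one is W ⇒ L
n=9: can move to 7, which is L ⇒ W
From 9, the L positions reachable in one move are: 7.

Remove 2, leaving 7.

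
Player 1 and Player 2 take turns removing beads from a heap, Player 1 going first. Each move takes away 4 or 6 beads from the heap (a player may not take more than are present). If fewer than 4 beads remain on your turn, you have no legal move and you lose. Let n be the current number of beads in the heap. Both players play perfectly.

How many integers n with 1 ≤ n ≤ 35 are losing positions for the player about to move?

15

Label each position W (a win for the player to move) or L (a loss). A position with no legal move is L; any other position is W exactly when some move reaches an L, and L when every move reaches a W.
n=0: no move → L
n=1: no move → L
n=2: no move → L
n=3: no move → L
n=4: reaches L-position 0 → W
n=5: reaches L-position 1 → W
n=6: reaches L-position 2 → W
n=7: reaches L-position 3 → W
n=8: reaches L-position 2 → W
n=9: reaches L-position 3 → W
n=10: only reaches 6(W), 4(W), all W → L
n=11: only reaches 7(W), 5(W), all W → L
n=12: only reaches 8(W), 6(W), all W → L
n=13: only reaches 9(W), 7(W), all W → L
n=14: reaches L-position 10 → W
n=15: reaches L-position 11 → W
n=16: reaches L-position 12 → W
n=17: reaches L-position 13 → W
n=18: reaches L-position 12 → W
n=19: reaches L-position 13 → W
n=20: only reaches 16(W), 14(W), all W → L
n=21: only reaches 17(W), 15(W), all W → L
n=22: only reaches 18(W), 16(W), all W → L
n=23: only reaches 19(W), 17(W), all W → L
n=24: reaches L-position 20 → W
n=25: reaches L-position 21 → W
n=26: reaches L-position 22 → W
n=27: reaches L-position 23 → W
n=28: reaches L-position 22 → W
n=29: reaches L-position 23 → W
n=30: only reaches 26(W), 24(W), all W → L
n=31: only reaches 27(W), 25(W), all W → L
n=32: only reaches 28(W), 26(W), all W → L
n=33: only reaches 29(W), 27(W), all W → L
n=34: reaches L-position 30 → W
n=35: reaches L-position 31 → W
L entries with 1 ≤ n ≤ 35 (n=0 is outside the asked range and is not counted): n = 1, 2, 3, 10, 11, 12, 13, 20, 21, 22, 23, 30, 31, 32, 33; that makes 15.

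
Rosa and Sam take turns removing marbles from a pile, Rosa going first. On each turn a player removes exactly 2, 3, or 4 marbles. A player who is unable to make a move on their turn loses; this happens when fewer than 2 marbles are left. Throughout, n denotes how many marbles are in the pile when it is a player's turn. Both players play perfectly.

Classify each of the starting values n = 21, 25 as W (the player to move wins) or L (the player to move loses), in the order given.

21: W, 25: L

Work bottom-up. With no move the player to move loses. Otherwise the position is W if at least one move leads to an L position for the opponent, and L if every move leads to a W.
n=0: no move → L
n=1: no move → L
n=2: can move to 0, which is L ⇒ W
n=3: can move to 1, which is L ⇒ W
n=4: can move to 1, which is L ⇒ W
n=5: can move to 1, which is L ⇒ W
n=6: moves to 4(W), 3(W), 2(W); every one is W ⇒ L
n=7: moves to 5(W), 4(W), 3(W); every one is W ⇒ L
n=8: can move to 6, which is L ⇒ W
n=9: can move to 7, which is L ⇒ W
n=10: can move to 7, which is L ⇒ W
n=11: can move to 7, which is L ⇒ W
n=12: moves to 10(W), 9(W), 8(W); every one is W ⇒ L
n=13: moves to 11(W), 10(W), 9(W); every one is W ⇒ L
n=14: can move to 12, which is L ⇒ W
n=15: can move to 13, which is L ⇒ W
n=16: can move to 13, which is L ⇒ W
n=17: can move to 13, which is L ⇒ W
n=18: moves to 16(W), 15(W), 14(W); every one is W ⇒ L
n=19: moves to 17(W), 16(W), 15(W); every one is W ⇒ L
n=20: can move to 18, which is L ⇒ W
n=21: can move to 19, which is L ⇒ W
n=22: can move to 19, which is L ⇒ W
n=23: can move to 19, which is L ⇒ W
n=24: moves to 22(W), 21(W), 20(W); every one is W ⇒ L
n=25: moves to 23(W), 22(W), 21(W); every one is W ⇒ L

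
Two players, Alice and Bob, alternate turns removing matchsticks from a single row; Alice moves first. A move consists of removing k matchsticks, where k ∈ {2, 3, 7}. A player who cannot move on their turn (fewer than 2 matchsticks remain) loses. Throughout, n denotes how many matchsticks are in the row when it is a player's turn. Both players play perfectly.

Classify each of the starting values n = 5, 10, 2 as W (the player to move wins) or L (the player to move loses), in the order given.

Positions with no move are L. A position that does have a move is losing for the player to move precisely when every available move leads to a winning position for the opponent. Fill in the labels:
n=0: no move → L
n=1: no move → L
n=2: W (go to 0, an L position)
n=3: W (go to 1, an L position)
n=4: W (go to 1, an L position)
n=5: L (options 3(W), 2(W) are all W)
n=6: L (options 4(W), 3(W) are all W)
n=7: W (go to 5, an L position)
n=8: W (go to 6, an L position)
n=9: W (go to 6, an L position)
n=10: L (options 8(W), 7(W), 3(W) are all W)

5: L, 10: L, 2: W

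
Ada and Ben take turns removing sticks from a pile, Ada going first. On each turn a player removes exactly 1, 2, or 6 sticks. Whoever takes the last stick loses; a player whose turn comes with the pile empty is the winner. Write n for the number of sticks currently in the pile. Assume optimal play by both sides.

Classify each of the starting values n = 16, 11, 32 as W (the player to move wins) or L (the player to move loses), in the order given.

Work bottom-up. With no move the player to move wins. Otherwise the position is W if at least one move leads to an L position for the opponent, and L if every move leads to a W.
n=0: no move; the opponent has just taken the last stick and therefore loses → W
n=1: →0(W) only, which is W, so L
n=2: →1(L), so W
n=3: →1(L), so W
n=4: →3(W), 2(W) — all W, so L
n=5: →4(L), so W
n=6: →4(L), so W
n=7: →1(L), so W
n=8: →7(W), 6(W), 2(W) — all W, so L
n=9: →8(L), so W
n=10: →8(L), so W
n=11: →10(W), 9(W), 5(W) — all W, so L
n=12: →11(L), so W
n=13: →11(L), so W
n=14: →8(L), so W
n=15: →14(W), 13(W), 9(W) — all W, so L
n=16: →15(L), so W
n=17: →15(L), so W
n=18: →17(W), 16(W), 12(W) — all W, so L
n=19: →18(L), so W
n=20: →18(L), so W
n=21: →15(L), so W
n=22: →21(W), 20(W), 16(W) — all W, so L
n=23: →22(L), so W
n=24: →22(L), so W
n=25: →24(W), 23(W), 19(W) — all W, so L
n=26: →25(L), so W
n=27: →25(L), so W
n=28: →22(L), so W
n=29: →28(W), 27(W), 23(W) — all W, so L
n=30: →29(L), so W
n=31: →29(L), so W
n=32: →31(W), 30(W), 26(W) — all W, so L

16: W, 11: L, 32: L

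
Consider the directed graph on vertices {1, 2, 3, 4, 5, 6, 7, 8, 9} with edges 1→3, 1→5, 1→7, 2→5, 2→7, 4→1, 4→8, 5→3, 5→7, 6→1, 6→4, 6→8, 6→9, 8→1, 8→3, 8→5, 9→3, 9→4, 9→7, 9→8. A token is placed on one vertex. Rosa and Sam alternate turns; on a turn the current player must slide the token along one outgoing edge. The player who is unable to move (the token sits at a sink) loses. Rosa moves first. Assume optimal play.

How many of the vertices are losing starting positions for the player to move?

3

Work bottom-up. With no move the player to move loses. Otherwise the position is W if at least one move leads to an L position for the opponent, and L if every move leads to a W.
Every edge goes from a vertex to one that appears earlier in the order 7, 3, 5, 1, 8, 4, 9, 2, 6, so processing vertices in that order labels each vertex after all of its successors.
7: no outgoing edge → L
3: no outgoing edge → L
5: reaches L-position 3 → W
1: reaches L-position 3 → W
8: reaches L-position 3 → W
4: only reaches 8(W), 1(W), all W → L
9: reaches L-position 4 → W
2: reaches L-position 7 → W
6: reaches L-position 4 → W
The L vertices are 3, 4, 7; that is 3 in all.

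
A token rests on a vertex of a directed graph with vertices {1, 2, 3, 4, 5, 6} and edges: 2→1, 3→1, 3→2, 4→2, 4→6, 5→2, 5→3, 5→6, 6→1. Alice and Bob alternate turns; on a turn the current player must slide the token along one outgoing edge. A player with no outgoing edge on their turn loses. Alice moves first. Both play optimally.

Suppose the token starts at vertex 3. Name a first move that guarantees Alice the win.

Classify positions by backward induction: terminal positions (no move available) are L. From any other position, the mover wins iff some move reaches an L.
Every edge goes from a vertex to one that appears earlier in the order 1, 6, 2, 3, 4, 5, so processing vertices in that order labels each vertex after all of its successors.
1: no outgoing edge → L
6: reaches L-position 1 → W
2: reaches L-position 1 → W
3: reaches L-position 1 → W
4: only reaches 2(W), 6(W), all W → L
5: only reaches 3(W), 2(W), 6(W), all W → L
From 3, the L positions reachable in one move are: 1.

Move to 1.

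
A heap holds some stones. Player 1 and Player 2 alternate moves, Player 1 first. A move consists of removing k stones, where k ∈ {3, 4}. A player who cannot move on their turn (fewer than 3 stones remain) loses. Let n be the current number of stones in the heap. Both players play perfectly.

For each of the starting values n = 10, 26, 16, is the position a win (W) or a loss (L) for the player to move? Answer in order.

Label each position W (a win for the player to move) or L (a loss). A position with no legal move is L; any other position is W exactly when some move reaches an L, and L when every move reaches a W.
n=0: no move → L
n=1: no move → L
n=2: no move → L
n=3: can move to 0, which is L ⇒ W
n=4: can move to 1, which is L ⇒ W
n=5: can move to 2, which is L ⇒ W
n=6: can move to 2, which is L ⇒ W
n=7: moves to 4(W), 3(W); every one is W ⇒ L
n=8: moves to 5(W), 4(W); every one is W ⇒ L
n=9: moves to 6(W), 5(W); every one is W ⇒ L
n=10: can move to 7, which is L ⇒ W
n=11: can move to 8, which is L ⇒ W
n=12: can move to 9, which is L ⇒ W
n=13: can move to 9, which is L ⇒ W
n=14: moves to 11(W), 10(W); every one is W ⇒ L
n=15: moves to 12(W), 11(W); every one is W ⇒ L
n=16: moves to 13(W), 12(W); every one is W ⇒ L
n=17: can move to 14, which is L ⇒ W
n=18: can move to 15, which is L ⇒ W
n=19: can move to 16, which is L ⇒ W
n=20: can move to 16, which is L ⇒ W
n=21: moves to 18(W), 17(W); every one is W ⇒ L
n=22: moves to 19(W), 18(W); every one is W ⇒ L
n=23: moves to 20(W), 19(W); every one is W ⇒ L
n=24: can move to 21, which is L ⇒ W
n=25: can move to 22, which is L ⇒ W
n=26: can move to 23, which is L ⇒ W

10: W, 26: W, 16: L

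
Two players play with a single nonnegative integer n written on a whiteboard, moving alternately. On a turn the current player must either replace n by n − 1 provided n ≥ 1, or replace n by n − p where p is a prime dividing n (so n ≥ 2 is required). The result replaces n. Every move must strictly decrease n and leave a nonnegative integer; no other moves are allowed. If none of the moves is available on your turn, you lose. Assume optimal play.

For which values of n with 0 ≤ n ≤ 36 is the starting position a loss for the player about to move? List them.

Work bottom-up. With no move the player to move loses. Otherwise the position is W if at least one move leads to an L position for the opponent, and L if every move leads to a W.
n=0: no move → L
n=1: reaches L-position 0 → W
n=2: reaches L-position 0 → W
n=3: reaches L-position 0 → W
n=4: only reaches 2(W), 3(W), all W → L
n=5: reaches L-position 0 → W
n=6: reaches L-position 4 → W
n=7: reaches L-position 0 → W
n=8: only reaches 6(W), 7(W), all W → L
n=9: reaches L-position 8 → W
n=10: reaches L-position 8 → W
n=11: reaches L-position 0 → W
n=12: only reaches 9(W), 10(W), 11(W), all W → L
n=13: reaches L-position 0 → W
n=14: reaches L-position 12 → W
n=15: reaches L-position 12 → W
n=16: only reaches 14(W), 15(W), all W → L
n=17: reaches L-position 0 → W
n=18: reaches L-position 16 → W
n=19: reaches L-position 0 → W
n=20: only reaches 15(W), 18(W), 19(W), all W → L
n=21: reaches L-position 20 → W
n=22: reaches L-position 20 → W
n=23: reaches L-position 0 → W
n=24: only reaches 21(W), 22(W), 23(W), all W → L
n=25: reaches L-position 20 → W
n=26: reaches L-position 24 → W
n=27: reaches L-position 24 → W
n=28: only reaches 21(W), 26(W), 27(W), all W → L
n=29: reaches L-position 0 → W
n=30: reaches L-position 28 → W
n=31: reaches L-position 0 → W
n=32: only reaches 30(W), 31(W), all W → L
n=33: reaches L-position 32 → W
n=34: reaches L-position 32 → W
n=35: reaches L-position 28 → W
n=36: only reaches 33(W), 34(W), 35(W), all W → L
Reading off the rows marked L gives the requested list; there are 10 such values of n.

0, 4, 8, 12, 16, 20, 24, 28, 32, 36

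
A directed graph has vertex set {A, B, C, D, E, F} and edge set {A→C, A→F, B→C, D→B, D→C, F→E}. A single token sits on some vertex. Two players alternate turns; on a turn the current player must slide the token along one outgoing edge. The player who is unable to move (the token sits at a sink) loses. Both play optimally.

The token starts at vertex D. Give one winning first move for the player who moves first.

Compute win/loss labels from the base case upward. A position with no move is L. Any other position is W if it can reach an L in one move, else L.
Every edge goes from a vertex to one that appears earlier in the order C, E, B, F, A, D, so processing vertices in that order labels each vertex after all of its successors.
C: no outgoing edge → L
E: no outgoing edge → L
B: →C(L), so W
F: →E(L), so W
A: →C(L), so W
D: →C(L), so W
From D, the L positions reachable in one move are: C.

Move to C.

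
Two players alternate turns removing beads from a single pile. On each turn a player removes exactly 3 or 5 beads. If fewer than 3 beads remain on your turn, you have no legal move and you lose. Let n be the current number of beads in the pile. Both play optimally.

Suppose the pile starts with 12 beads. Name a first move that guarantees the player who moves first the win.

Remove 3, leaving 9.

Label each position W (a win for the player to move) or L (a loss). A position with no legal move is L; any other position is W exactly when some move reaches an L, and L when every move reaches a W.
n=0: no move → L
n=1: no move → L
n=2: no move → L
n=3: →0(L), so W
n=4: →1(L), so W
n=5: →2(L), so W
n=6: →1(L), so W
n=7: →2(L), so W
n=8: →5(W), 3(W) — all W, so L
n=9: →6(W), 4(W) — all W, so L
n=10: →7(W), 5(W) — all W, so L
n=11: →8(L), so W
n=12: →9(L), so W
From 12, the L positions reachable in one move are: 9.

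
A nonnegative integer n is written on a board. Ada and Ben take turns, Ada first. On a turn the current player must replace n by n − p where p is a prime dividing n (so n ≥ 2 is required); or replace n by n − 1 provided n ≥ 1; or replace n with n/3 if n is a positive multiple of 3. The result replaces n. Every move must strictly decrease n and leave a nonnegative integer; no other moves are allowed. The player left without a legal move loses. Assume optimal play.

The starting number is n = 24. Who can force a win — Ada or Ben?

Ada wins.

Classify positions by backward induction: terminal positions (no move available) are L. From any other position, the mover wins iff some move reaches an L.
n=0: no move → L
n=1: reaches L-position 0 → W
n=2: reaches L-position 0 → W
n=3: reaches L-position 0 → W
n=4: only reaches 2(W), 3(W), all W → L
n=5: reaches L-position 0 → W
n=6: reaches L-position 4 → W
n=7: reaches L-position 0 → W
n=8: only reaches 6(W), 7(W), all W → L
n=9: reaches L-position 8 → W
n=10: reaches L-position 8 → W
n=11: reaches L-position 0 → W
n=12: reaches L-position 4 → W
n=13: reaches L-position 0 → W
n=14: only reaches 7(W), 12(W), 13(W), all W → L
n=15: reaches L-position 14 → W
n=16: reaches L-position 14 → W
n=17: reaches L-position 0 → W
n=18: only reaches 6(W), 15(W), 16(W), 17(W), all W → L
n=19: reaches L-position 0 → W
n=20: reaches L-position 18 → W
n=21: reaches L-position 14 → W
n=22: only reaches 11(W), 20(W), 21(W), all W → L
n=23: reaches L-position 0 → W
n=24: reaches L-position 8 → W
From 24 Ada can move to 8, reaching an L position.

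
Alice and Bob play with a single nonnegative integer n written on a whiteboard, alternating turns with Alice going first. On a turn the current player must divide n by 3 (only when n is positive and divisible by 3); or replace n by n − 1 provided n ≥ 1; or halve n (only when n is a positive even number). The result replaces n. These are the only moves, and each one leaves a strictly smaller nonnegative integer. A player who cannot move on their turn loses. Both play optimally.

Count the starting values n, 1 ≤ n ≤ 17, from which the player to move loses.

Positions with no move are L. A position that does have a move is losing for the player to move precisely when every available move leads to a winning position for the opponent. Fill in the labels:
n=0: no move → L
n=1: →0(L), so W
n=2: →1(W) only, which is W, so L
n=3: →2(L), so W
n=4: →2(L), so W
n=5: →4(W) only, which is W, so L
n=6: →2(L), so W
n=7: →6(W) only, which is W, so L
n=8: →7(L), so W
n=9: →3(W), 8(W) — all W, so L
n=10: →5(L), so W
n=11: →10(W) only, which is W, so L
n=12: →11(L), so W
n=13: →12(W) only, which is W, so L
n=14: →7(L), so W
n=15: →5(L), so W
n=16: →8(W), 15(W) — all W, so L
n=17: →16(L), so W
L entries with 1 ≤ n ≤ 17 (n=0 is outside the asked range and is not counted): n = 2, 5, 7, 9, 11, 13, 16; that makes 7.

7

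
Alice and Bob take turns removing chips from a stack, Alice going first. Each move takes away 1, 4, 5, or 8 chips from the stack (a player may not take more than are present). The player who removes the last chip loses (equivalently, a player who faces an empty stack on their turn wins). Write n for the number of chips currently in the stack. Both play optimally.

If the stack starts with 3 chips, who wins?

Build the W/L table. Terminal = W. A non-terminal position is W if it has a move to some L; otherwise it is L.
n=0: no move; the opponent has just taken the last chip and therefore loses → W
n=1: →0(W) only, which is W, so L
n=2: →1(L), so W
n=3: →2(W) only, which is W, so L
Every move from 3 reaches a W position, so the mover loses.

Bob wins.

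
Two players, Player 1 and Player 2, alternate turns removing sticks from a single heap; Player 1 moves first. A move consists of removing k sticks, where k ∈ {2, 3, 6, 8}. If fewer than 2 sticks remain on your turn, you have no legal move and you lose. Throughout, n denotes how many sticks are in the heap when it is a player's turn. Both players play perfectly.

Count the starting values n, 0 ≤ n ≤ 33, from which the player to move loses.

Work bottom-up. With no move the player to move loses. Otherwise the position is W if at least one move leads to an L position for the opponent, and L if every move leads to a W.
n=0: no move → L
n=1: no move → L
n=2: W (go to 0, an L position)
n=3: W (go to 1, an L position)
n=4: W (go to 1, an L position)
n=5: L (options 3(W), 2(W) are all W)
n=6: W (go to 0, an L position)
n=7: W (go to 5, an L position)
n=8: W (go to 5, an L position)
n=9: W (go to 1, an L position)
n=10: L (options 8(W), 7(W), 4(W), 2(W) are all W)
n=11: W (go to 5, an L position)
n=12: W (go to 10, an L position)
n=13: W (go to 10, an L position)
n=14: L (options 12(W), 11(W), 8(W), 6(W) are all W)
n=15: L (options 13(W), 12(W), 9(W), 7(W) are all W)
n=16: W (go to 14, an L position)
n=17: W (go to 15, an L position)
n=18: W (go to 15, an L position)
n=19: L (options 17(W), 16(W), 13(W), 11(W) are all W)
n=20: W (go to 14, an L position)
n=21: W (go to 19, an L position)
n=22: W (go to 19, an L position)
n=23: W (go to 15, an L position)
n=24: L (options 22(W), 21(W), 18(W), 16(W) are all W)
n=25: W (go to 19, an L position)
n=26: W (go to 24, an L position)
n=27: W (go to 24, an L position)
n=28: L (options 26(W), 25(W), 22(W), 20(W) are all W)
n=29: L (options 27(W), 26(W), 23(W), 21(W) are all W)
n=30: W (go to 28, an L position)
n=31: W (go to 29, an L position)
n=32: W (go to 29, an L position)
n=33: L (options 31(W), 30(W), 27(W), 25(W) are all W)
L entries with 0 ≤ n ≤ 33: n = 0, 1, 5, 10, 14, 15, 19, 24, 28, 29, 33; that makes 11.

11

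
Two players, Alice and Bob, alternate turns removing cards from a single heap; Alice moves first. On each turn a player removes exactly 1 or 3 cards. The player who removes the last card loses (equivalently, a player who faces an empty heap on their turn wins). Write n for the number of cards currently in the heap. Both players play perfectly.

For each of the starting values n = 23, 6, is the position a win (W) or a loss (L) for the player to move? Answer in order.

Classify positions by backward induction: terminal positions (no move available) are W. From any other position, the mover wins iff some move reaches an L.
n=0: no move; the opponent has just taken the last card and therefore loses → W
n=1: →0(W) only, which is W, so L
n=2: →1(L), so W
n=3: →2(W), 0(W) — all W, so L
n=4: →3(L), so W
n=5: →4(W), 2(W) — all W, so L
n=6: →5(L), so W
n=7: →6(W), 4(W) — all W, so L
n=8: →7(L), so W
n=9: →8(W), 6(W) — all W, so L
n=10: →9(L), so W
n=11: →10(W), 8(W) — all W, so L
n=12: →11(L), so W
n=13: →12(W), 10(W) — all W, so L
n=14: →13(L), so W
n=15: →14(W), 12(W) — all W, so L
n=16: →15(L), so W
n=17: →16(W), 14(W) — all W, so L
n=18: →17(L), so W
n=19: →18(W), 16(W) — all W, so L
n=20: →19(L), so W
n=21: →20(W), 18(W) — all W, so L
n=22: →21(L), so W
n=23: →22(W), 20(W) — all W, so L

23: L, 6: W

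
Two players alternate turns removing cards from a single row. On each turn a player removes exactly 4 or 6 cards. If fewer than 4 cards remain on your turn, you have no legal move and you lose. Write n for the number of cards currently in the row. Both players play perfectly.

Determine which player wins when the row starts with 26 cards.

Classify positions by backward induction: terminal positions (no move available) are L. From any other position, the mover wins iff some move reaches an L.
n=0: no move → L
n=1: no move → L
n=2: no move → L
n=3: no move → L
n=4: can move to 0, which is L ⇒ W
n=5: can move to 1, which is L ⇒ W
n=6: can move to 2, which is L ⇒ W
n=7: can move to 3, which is L ⇒ W
n=8: can move to 2, which is L ⇒ W
n=9: can move to 3, which is L ⇒ W
n=10: moves to 6(W), 4(W); every one is W ⇒ L
n=11: moves to 7(W), 5(W); every one is W ⇒ L
n=12: moves to 8(W), 6(W); every one is W ⇒ L
n=13: moves to 9(W), 7(W); every one is W ⇒ L
n=14: can move to 10, which is L ⇒ W
n=15: can move to 11, which is L ⇒ W
n=16: can move to 12, which is L ⇒ W
n=17: can move to 13, which is L ⇒ W
n=18: can move to 12, which is L ⇒ W
n=19: can move to 13, which is L ⇒ W
n=20: moves to 16(W), 14(W); every one is W ⇒ L
n=21: moves to 17(W), 15(W); every one is W ⇒ L
n=22: moves to 18(W), 16(W); every one is W ⇒ L
n=23: moves to 19(W), 17(W); every one is W ⇒ L
n=24: can move to 20, which is L ⇒ W
n=25: can move to 21, which is L ⇒ W
n=26: can move to 22, which is L ⇒ W
From 26 the player to move can remove 4, leaving 22, reaching an L position.

The first player wins.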